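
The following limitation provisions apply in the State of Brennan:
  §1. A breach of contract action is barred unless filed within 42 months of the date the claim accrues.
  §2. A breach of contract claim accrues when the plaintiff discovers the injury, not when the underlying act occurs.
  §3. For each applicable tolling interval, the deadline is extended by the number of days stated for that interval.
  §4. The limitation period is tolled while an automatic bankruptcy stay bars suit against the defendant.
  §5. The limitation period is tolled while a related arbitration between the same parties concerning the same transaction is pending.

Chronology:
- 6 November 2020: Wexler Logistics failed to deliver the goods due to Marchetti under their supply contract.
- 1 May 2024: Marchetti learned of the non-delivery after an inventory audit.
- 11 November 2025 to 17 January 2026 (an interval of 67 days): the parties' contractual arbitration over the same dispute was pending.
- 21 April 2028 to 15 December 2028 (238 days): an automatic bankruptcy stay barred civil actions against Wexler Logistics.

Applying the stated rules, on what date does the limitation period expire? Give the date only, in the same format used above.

7 January 2028

Accrual is tied to discovery, so the period began on 1 May 2024 rather than on 6 November 2020 when the act occurred.
Adding the 42 months base period to 1 May 2024 gives a deadline of 1 November 2027, before any tolling.
The pending related arbitration from 11 November 2025 to 17 January 2026 tolled the period for 67 days, extending the deadline to 7 January 2028.
The automatic bankruptcy stay from 21 April 2028 to 15 December 2028 began after the period had already run on 7 January 2028, so it has no tolling effect.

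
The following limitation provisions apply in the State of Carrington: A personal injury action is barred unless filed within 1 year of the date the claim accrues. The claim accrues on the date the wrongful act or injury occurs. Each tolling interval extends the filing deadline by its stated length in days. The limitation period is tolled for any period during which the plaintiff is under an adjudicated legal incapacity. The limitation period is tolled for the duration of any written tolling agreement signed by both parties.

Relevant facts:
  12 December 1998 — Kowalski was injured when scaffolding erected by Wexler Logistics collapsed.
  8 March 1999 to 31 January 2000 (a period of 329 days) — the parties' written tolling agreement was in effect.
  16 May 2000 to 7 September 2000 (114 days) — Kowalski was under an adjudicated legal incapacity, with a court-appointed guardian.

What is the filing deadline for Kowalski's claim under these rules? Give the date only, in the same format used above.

27 February 2001

The claim accrued on 12 December 1998, the date of the act.
Adding the 1 year base period to 12 December 1998 gives a deadline of 12 December 1999, before any tolling.
Because the written tolling agreement ran from 8 March 1999 to 31 January 2000, the deadline is extended by 329 days to 5 November 2000.
Because the plaintiff's legal incapacity ran from 16 May 2000 to 7 September 2000, the deadline is extended by 114 days to 27 February 2001.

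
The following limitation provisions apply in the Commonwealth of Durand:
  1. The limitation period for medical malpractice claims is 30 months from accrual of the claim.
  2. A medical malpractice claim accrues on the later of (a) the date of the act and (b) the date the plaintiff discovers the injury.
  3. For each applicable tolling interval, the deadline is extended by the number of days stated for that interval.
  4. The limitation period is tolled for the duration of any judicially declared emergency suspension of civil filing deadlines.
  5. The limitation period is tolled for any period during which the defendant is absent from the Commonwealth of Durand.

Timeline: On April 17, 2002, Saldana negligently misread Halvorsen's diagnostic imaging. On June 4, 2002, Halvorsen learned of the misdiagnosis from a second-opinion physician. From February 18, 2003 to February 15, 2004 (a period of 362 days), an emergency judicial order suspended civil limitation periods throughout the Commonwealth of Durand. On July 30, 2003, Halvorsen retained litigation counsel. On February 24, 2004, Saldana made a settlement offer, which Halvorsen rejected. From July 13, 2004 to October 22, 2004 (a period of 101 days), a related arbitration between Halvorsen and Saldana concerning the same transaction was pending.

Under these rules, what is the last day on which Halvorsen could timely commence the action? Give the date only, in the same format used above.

December 1, 2005

The claim accrued on June 4, 2002 — the later of the April 17, 2002 act and the June 4, 2002 discovery.
30 months from June 4, 2002 is December 4, 2004.
The emergency suspension of filing deadlines from February 18, 2003 to February 15, 2004 tolled the period for 362 days, extending the deadline to December 1, 2005.
The pending related arbitration from July 13, 2004 to October 22, 2004 does not toll the period, because no stated rule makes a pending arbitration a tolling event.
The other events in the timeline have no effect on the limitation period under the stated rules.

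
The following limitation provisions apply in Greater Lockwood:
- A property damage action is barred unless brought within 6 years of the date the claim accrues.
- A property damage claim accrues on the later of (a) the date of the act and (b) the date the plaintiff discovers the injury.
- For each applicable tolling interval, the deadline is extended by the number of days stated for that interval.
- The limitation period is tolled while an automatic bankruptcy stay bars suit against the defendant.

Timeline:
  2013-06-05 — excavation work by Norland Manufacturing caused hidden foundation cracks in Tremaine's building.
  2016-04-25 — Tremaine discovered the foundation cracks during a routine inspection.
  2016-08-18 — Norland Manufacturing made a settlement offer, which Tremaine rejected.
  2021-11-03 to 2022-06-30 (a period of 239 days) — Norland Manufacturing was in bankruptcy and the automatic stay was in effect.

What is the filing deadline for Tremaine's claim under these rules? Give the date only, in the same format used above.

2022-12-20

Because discovery on 2016-04-25 post-dates the 2013-06-05 act, accrual under the later-of rule falls on 2016-04-25.
6 years from 2016-04-25 is 2022-04-25.
Because the automatic bankruptcy stay ran from 2021-11-03 to 2022-06-30, the deadline is extended by 239 days to 2022-12-20.
None of the other events listed affects the running of the period under the stated rules.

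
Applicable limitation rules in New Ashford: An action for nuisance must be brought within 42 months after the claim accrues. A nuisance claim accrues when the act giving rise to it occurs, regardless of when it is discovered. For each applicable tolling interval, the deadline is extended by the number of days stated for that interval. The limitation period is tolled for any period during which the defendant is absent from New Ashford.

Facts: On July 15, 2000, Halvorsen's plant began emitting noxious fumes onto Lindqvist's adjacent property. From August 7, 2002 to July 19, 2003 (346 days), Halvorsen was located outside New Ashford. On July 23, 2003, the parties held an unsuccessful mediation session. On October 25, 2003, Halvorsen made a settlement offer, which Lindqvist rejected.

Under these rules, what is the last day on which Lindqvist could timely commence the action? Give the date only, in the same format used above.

The claim accrued on July 15, 2000, when the wrongful act occurred.
42 months from July 15, 2000 is January 15, 2004.
The period was tolled for 346 days by the defendant's absence from the jurisdiction (August 7, 2002 to July 19, 2003), pushing the deadline to December 26, 2004.
None of the other events listed affects the running of the period under the stated rules.

December 26, 2004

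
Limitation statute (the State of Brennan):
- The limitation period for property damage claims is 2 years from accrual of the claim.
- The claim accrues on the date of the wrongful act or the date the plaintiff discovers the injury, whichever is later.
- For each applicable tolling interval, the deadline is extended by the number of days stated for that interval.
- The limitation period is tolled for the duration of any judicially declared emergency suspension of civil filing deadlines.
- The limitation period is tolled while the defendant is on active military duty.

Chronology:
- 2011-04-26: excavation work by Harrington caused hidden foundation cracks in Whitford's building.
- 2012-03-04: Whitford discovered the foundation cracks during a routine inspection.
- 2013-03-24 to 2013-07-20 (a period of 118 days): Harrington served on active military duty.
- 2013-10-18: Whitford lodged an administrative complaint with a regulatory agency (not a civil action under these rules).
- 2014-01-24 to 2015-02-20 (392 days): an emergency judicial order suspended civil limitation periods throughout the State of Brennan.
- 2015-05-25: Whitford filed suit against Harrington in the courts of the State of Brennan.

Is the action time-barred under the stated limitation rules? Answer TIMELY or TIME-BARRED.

TIMELY

The claim accrued on 2012-03-04 — the later of the 2011-04-26 act and the 2012-03-04 discovery.
Adding the 2 years base period to 2012-03-04 gives a deadline of 2014-03-04, before any tolling.
Because the defendant's active military service ran from 2013-03-24 to 2013-07-20, the deadline is extended by 118 days to 2014-06-30.
The emergency suspension of filing deadlines from 2014-01-24 to 2015-02-20 tolled the period for 392 days, extending the deadline to 2015-07-27.
None of the other events listed affects the running of the period under the stated rules.
Filing on 2015-05-25 beat the 2015-07-27 deadline — the action is timely.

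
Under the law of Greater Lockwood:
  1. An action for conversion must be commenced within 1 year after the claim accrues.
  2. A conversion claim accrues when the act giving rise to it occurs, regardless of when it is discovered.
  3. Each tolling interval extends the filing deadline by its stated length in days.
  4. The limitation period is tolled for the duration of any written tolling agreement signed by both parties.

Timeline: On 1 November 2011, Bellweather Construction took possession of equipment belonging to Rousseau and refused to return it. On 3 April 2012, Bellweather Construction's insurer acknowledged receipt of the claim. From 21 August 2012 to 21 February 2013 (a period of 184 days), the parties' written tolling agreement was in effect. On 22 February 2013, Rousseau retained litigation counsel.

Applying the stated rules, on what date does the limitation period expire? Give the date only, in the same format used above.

4 May 2013

The limitation period began to run on 1 November 2011.
The untolled deadline — 1 year after 1 November 2011 — is 1 November 2012.
The written tolling agreement from 21 August 2012 to 21 February 2013 tolled the period for 184 days, extending the deadline to 4 May 2013.
None of the other events listed affects the running of the period under the stated rules.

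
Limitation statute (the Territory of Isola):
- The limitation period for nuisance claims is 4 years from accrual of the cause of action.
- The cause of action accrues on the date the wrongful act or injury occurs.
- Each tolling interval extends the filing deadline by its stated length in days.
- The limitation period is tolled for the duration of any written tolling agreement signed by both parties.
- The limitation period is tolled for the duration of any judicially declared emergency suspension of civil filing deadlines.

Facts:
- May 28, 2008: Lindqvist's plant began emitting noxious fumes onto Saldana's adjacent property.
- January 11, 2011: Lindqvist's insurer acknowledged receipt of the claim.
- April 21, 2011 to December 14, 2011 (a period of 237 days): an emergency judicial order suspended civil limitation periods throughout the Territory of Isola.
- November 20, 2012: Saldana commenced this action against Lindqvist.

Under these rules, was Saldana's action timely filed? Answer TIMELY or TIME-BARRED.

The limitation period began to run on May 28, 2008.
Adding the 4 years base period to May 28, 2008 gives a deadline of May 28, 2012, before any tolling.
The emergency suspension of filing deadlines from April 21, 2011 to December 14, 2011 tolled the period for 237 days, extending the deadline to January 20, 2013.
None of the other events listed affects the running of the period under the stated rules.
Filing on November 20, 2012 beat the January 20, 2013 deadline — the action is timely.

TIMELY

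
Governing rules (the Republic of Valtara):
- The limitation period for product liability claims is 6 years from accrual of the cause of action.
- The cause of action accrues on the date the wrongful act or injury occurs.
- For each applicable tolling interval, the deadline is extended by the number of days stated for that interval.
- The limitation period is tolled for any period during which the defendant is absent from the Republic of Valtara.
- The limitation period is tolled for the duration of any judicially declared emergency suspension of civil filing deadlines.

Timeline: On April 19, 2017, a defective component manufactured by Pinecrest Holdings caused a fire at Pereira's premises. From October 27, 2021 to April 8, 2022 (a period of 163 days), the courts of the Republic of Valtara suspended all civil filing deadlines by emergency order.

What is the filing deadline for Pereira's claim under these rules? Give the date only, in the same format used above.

September 29, 2023

The limitation period began to run on April 19, 2017.
Adding the 6 years base period to April 19, 2017 gives a deadline of April 19, 2023, before any tolling.
Because the emergency suspension of filing deadlines ran from October 27, 2021 to April 8, 2022, the deadline is extended by 163 days to September 29, 2023.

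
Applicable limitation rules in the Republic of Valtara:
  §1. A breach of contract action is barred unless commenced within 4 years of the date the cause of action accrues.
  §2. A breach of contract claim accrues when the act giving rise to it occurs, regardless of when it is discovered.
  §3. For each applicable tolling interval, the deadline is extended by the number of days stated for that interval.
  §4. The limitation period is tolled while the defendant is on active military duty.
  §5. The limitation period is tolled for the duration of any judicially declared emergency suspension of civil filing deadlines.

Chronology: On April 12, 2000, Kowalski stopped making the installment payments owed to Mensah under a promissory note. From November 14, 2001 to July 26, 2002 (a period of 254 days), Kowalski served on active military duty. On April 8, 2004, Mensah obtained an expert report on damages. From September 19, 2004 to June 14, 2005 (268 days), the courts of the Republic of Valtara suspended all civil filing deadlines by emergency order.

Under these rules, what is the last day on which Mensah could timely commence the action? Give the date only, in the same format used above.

September 16, 2005

The cause of action accrued on April 12, 2000, the date of the act.
Adding the 4 years base period to April 12, 2000 gives a deadline of April 12, 2004, before any tolling.
Because the defendant's active military service ran from November 14, 2001 to July 26, 2002, the deadline is extended by 254 days to December 22, 2004.
The emergency suspension of filing deadlines from September 19, 2004 to June 14, 2005 tolled the period for 268 days, extending the deadline to September 16, 2005.
None of the other events listed affects the running of the period under the stated rules.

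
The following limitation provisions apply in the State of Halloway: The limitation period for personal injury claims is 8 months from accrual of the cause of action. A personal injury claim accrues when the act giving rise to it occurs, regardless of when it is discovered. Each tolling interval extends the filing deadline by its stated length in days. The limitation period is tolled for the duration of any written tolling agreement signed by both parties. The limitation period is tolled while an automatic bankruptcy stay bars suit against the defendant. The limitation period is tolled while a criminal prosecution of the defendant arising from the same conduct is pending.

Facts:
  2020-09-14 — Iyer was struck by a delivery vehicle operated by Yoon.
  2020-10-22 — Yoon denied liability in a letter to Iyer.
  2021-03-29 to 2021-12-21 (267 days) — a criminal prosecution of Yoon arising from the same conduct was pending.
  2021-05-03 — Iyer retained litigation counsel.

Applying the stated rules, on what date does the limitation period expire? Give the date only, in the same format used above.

The limitation period began to run on 2020-09-14.
The untolled deadline — 8 months after 2020-09-14 — is 2021-05-14.
Because the pending criminal prosecution ran from 2021-03-29 to 2021-12-21, the deadline is extended by 267 days to 2022-02-05.
The other events in the timeline have no effect on the limitation period under the stated rules.

2022-02-05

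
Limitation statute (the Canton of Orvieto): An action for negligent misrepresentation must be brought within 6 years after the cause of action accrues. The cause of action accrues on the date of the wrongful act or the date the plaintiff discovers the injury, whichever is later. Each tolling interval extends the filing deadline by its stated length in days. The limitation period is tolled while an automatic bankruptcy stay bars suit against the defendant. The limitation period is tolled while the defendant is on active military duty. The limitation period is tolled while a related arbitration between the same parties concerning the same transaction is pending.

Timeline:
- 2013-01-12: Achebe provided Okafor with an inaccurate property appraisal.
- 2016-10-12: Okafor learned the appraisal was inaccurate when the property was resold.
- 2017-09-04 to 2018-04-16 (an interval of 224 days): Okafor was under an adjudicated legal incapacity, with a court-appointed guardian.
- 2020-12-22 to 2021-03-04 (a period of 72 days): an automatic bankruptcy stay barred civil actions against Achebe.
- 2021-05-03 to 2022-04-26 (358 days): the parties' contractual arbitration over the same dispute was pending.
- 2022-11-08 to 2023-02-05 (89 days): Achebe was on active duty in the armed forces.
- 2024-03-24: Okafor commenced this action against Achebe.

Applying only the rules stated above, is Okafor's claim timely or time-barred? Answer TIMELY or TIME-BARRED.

TIME-BARRED

The claim accrued on 2016-10-12 — the later of the 2013-01-12 act and the 2016-10-12 discovery.
Adding the 6 years base period to 2016-10-12 gives a deadline of 2022-10-12, before any tolling.
Because the automatic bankruptcy stay ran from 2020-12-22 to 2021-03-04, the deadline is extended by 72 days to 2022-12-23.
The pending related arbitration from 2021-05-03 to 2022-04-26 tolled the period for 358 days, extending the deadline to 2023-12-16.
The period was tolled for 89 days by the defendant's active military service (2022-11-08 to 2023-02-05), pushing the deadline to 2024-03-14.
No stated provision tolls the period for the plaintiff's incapacity, so the interval from 2017-09-04 to 2018-04-16 has no effect on the deadline.
Filing on 2024-03-24 missed the 2024-03-14 deadline — the action is time-barred.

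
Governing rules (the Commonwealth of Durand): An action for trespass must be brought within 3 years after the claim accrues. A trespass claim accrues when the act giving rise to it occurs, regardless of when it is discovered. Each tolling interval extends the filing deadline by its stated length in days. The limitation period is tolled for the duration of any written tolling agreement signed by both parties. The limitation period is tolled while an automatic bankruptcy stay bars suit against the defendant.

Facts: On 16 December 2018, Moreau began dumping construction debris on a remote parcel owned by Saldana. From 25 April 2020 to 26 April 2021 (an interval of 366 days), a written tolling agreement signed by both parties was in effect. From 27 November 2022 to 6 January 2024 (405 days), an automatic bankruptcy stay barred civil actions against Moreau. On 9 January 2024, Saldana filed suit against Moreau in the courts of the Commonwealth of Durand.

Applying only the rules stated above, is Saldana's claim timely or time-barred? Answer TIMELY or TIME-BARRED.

TIMELY

The limitation period began to run on 16 December 2018.
The untolled deadline — 3 years after 16 December 2018 — is 16 December 2021.
Because the written tolling agreement ran from 25 April 2020 to 26 April 2021, the deadline is extended by 366 days to 17 December 2022.
The automatic bankruptcy stay from 27 November 2022 to 6 January 2024 tolled the period for 405 days, extending the deadline to 26 January 2024.
Filing on 9 January 2024 beat the 26 January 2024 deadline — the action is timely.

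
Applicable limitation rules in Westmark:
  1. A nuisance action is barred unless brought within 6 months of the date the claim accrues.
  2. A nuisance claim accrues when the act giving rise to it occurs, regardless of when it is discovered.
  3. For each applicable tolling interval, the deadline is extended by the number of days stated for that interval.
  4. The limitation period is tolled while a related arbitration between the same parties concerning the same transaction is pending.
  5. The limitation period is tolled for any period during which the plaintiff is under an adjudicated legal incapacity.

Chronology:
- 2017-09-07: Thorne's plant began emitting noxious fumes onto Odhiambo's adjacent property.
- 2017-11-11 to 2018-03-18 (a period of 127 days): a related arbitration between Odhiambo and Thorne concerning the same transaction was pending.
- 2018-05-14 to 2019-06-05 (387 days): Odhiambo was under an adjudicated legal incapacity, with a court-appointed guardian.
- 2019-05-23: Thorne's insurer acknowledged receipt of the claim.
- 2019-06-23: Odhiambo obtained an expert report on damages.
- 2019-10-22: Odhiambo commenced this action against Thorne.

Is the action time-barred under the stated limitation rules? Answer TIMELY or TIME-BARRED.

The limitation period began to run on 2017-09-07.
The untolled deadline — 6 months after 2017-09-07 — is 2018-03-07.
The pending related arbitration from 2017-11-11 to 2018-03-18 tolled the period for 127 days, extending the deadline to 2018-07-12.
The plaintiff's legal incapacity from 2018-05-14 to 2019-06-05 tolled the period for 387 days, extending the deadline to 2019-08-03.
The other events in the timeline have no effect on the limitation period under the stated rules.
The 2019-10-22 filing falls after the 2019-08-03 deadline; the claim is time-barred.

TIME-BARRED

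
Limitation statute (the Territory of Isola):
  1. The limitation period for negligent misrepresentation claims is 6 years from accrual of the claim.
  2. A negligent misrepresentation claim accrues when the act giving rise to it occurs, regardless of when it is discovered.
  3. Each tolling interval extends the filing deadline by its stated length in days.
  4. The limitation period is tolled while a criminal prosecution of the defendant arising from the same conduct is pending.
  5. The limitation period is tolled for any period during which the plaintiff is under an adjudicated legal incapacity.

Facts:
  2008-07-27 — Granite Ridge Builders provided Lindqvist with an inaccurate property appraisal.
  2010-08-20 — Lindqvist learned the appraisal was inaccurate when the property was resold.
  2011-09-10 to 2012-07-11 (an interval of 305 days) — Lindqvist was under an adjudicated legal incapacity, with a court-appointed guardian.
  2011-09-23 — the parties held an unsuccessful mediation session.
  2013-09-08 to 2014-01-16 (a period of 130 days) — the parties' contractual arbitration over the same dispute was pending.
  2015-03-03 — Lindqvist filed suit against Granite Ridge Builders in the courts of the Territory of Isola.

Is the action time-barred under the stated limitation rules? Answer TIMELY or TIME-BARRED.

The claim accrued on 2008-07-27, when the wrongful act occurred; under the stated occurrence rule the 2010-08-20 discovery does not delay accrual.
Adding the 6 years base period to 2008-07-27 gives a deadline of 2014-07-27, before any tolling.
The plaintiff's legal incapacity from 2011-09-10 to 2012-07-11 tolled the period for 305 days, extending the deadline to 2015-05-28.
No stated provision tolls the period for a pending arbitration, so the interval from 2013-09-08 to 2014-01-16 has no effect on the deadline.
Nothing else in the chronology tolls or restarts the period.
Filing on 2015-03-03 beat the 2015-05-28 deadline — the action is timely.

TIMELY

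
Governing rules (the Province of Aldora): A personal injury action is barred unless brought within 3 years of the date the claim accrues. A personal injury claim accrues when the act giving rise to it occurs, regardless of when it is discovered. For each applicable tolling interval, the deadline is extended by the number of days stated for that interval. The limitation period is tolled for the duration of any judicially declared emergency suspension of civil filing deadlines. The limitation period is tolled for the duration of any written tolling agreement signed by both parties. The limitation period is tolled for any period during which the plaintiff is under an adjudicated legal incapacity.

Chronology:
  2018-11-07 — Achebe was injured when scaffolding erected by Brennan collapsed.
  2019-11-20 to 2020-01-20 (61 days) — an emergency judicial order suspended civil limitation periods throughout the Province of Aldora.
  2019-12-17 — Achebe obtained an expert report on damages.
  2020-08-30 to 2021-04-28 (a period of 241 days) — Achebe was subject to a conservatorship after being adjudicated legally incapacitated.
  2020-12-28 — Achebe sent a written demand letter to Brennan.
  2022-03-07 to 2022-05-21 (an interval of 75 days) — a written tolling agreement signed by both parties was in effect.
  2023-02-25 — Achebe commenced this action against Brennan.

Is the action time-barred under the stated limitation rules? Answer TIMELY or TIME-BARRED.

TIME-BARRED

The limitation period began to run on 2018-11-07.
3 years from 2018-11-07 is 2021-11-07.
The period was tolled for 61 days by the emergency suspension of filing deadlines (2019-11-20 to 2020-01-20), pushing the deadline to 2022-01-07.
The period was tolled for 241 days by the plaintiff's legal incapacity (2020-08-30 to 2021-04-28), pushing the deadline to 2022-09-05.
Because the written tolling agreement ran from 2022-03-07 to 2022-05-21, the deadline is extended by 75 days to 2022-11-19.
Nothing else in the chronology tolls or restarts the period.
The 2023-02-25 filing falls after the 2022-11-19 deadline; the claim is time-barred.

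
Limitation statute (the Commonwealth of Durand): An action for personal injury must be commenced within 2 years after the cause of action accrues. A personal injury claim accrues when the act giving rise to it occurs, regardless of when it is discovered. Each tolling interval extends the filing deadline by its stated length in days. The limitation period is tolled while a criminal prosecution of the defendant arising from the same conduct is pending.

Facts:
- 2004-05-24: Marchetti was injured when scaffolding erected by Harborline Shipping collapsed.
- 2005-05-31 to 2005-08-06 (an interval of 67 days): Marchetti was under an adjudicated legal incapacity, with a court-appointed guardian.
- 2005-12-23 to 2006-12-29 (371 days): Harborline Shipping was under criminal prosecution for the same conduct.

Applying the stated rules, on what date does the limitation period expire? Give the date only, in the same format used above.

The limitation period began to run on 2004-05-24.
Adding the 2 years base period to 2004-05-24 gives a deadline of 2006-05-24, before any tolling.
The period was tolled for 371 days by the pending criminal prosecution (2005-12-23 to 2006-12-29), pushing the deadline to 2007-05-30.
No stated provision tolls the period for the plaintiff's incapacity, so the interval from 2005-05-31 to 2005-08-06 has no effect on the deadline.

2007-05-30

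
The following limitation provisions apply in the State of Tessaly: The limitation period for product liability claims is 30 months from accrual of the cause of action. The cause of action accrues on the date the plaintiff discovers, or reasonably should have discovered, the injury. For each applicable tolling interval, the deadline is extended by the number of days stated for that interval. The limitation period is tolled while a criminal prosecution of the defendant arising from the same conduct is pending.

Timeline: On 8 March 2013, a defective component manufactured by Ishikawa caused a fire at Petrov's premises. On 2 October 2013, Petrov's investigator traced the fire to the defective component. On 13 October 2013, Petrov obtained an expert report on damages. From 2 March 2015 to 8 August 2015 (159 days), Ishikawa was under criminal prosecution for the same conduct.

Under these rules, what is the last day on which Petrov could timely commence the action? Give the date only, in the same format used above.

8 September 2016

The claim did not accrue until Petrov discovered the injury on 2 October 2013; the 8 March 2013 act date does not start the clock under the stated rule.
30 months from 2 October 2013 is 2 April 2016.
Because the pending criminal prosecution ran from 2 March 2015 to 8 August 2015, the deadline is extended by 159 days to 8 September 2016.
The other events in the timeline have no effect on the limitation period under the stated rules.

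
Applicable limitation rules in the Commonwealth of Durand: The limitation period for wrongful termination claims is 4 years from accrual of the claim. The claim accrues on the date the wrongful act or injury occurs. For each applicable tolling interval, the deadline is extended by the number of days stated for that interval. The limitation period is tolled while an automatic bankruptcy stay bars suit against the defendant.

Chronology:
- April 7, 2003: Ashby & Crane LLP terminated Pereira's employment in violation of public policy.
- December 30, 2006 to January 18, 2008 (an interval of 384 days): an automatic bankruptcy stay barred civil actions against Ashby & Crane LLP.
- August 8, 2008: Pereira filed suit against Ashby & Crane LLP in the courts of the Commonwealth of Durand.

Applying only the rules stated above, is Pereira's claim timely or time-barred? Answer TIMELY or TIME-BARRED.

TIME-BARRED

The claim accrued on April 7, 2003, when the wrongful act occurred.
4 years from April 7, 2003 is April 7, 2007.
The automatic bankruptcy stay from December 30, 2006 to January 18, 2008 tolled the period for 384 days, extending the deadline to April 25, 2008.
The August 8, 2008 filing falls after the April 25, 2008 deadline; the claim is time-barred.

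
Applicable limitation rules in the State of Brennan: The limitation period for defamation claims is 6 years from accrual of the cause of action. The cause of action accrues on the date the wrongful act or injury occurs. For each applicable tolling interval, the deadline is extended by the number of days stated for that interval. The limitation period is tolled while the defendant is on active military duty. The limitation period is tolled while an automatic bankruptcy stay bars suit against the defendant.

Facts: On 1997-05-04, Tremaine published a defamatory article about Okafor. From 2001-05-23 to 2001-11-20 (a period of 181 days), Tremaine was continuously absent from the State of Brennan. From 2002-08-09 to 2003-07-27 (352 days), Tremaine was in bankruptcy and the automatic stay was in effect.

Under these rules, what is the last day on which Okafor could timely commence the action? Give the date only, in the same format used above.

The cause of action accrued on 1997-05-04, the date of the act.
Adding the 6 years base period to 1997-05-04 gives a deadline of 2003-05-04, before any tolling.
The period was tolled for 352 days by the automatic bankruptcy stay (2002-08-09 to 2003-07-27), pushing the deadline to 2004-04-20.
Although the defendant's absence ran from 2001-05-23 to 2001-11-20, the stated rules do not make that a tolling event, so it is disregarded.

2004-04-20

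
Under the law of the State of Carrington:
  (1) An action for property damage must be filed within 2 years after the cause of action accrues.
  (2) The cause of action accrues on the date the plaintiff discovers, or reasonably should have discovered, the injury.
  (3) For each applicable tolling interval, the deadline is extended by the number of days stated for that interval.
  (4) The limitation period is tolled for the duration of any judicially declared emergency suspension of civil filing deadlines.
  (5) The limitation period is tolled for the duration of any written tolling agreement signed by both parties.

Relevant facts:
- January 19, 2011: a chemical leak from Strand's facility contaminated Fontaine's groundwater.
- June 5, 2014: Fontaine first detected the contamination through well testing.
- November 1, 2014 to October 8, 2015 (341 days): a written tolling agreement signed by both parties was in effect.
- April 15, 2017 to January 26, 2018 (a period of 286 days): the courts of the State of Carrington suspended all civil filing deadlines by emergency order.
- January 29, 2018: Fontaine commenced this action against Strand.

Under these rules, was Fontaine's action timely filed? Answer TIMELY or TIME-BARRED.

Under the discovery rule, the claim accrued on June 5, 2014, when Fontaine discovered the injury — not on the January 19, 2011 date of the underlying act.
Adding the 2 years base period to June 5, 2014 gives a deadline of June 5, 2016, before any tolling.
The written tolling agreement from November 1, 2014 to October 8, 2015 tolled the period for 341 days, extending the deadline to May 12, 2017.
Because the emergency suspension of filing deadlines ran from April 15, 2017 to January 26, 2018, the deadline is extended by 286 days to February 22, 2018.
Filing on January 29, 2018 beat the February 22, 2018 deadline — the action is timely.

TIMELY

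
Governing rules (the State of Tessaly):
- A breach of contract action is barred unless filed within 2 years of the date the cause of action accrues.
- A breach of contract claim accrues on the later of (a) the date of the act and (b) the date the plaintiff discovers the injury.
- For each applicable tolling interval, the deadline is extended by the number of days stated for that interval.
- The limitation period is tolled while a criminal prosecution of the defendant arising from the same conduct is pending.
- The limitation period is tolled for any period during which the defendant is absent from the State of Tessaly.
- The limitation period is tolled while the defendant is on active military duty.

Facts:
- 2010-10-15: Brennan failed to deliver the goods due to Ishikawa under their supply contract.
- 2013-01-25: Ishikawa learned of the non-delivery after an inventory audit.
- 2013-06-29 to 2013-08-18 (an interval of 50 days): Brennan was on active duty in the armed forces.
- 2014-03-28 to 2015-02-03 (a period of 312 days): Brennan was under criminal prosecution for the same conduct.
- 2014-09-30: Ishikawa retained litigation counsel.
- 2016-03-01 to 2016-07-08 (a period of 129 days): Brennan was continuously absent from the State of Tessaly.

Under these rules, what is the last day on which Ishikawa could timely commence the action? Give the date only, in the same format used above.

2016-01-22

Because discovery on 2013-01-25 post-dates the 2010-10-15 act, accrual under the later-of rule falls on 2013-01-25.
Adding the 2 years base period to 2013-01-25 gives a deadline of 2015-01-25, before any tolling.
The defendant's active military service from 2013-06-29 to 2013-08-18 tolled the period for 50 days, extending the deadline to 2015-03-16.
The pending criminal prosecution from 2014-03-28 to 2015-02-03 tolled the period for 312 days, extending the deadline to 2016-01-22.
By the time the defendant's absence from the jurisdiction began on 2016-03-01, the limitation period had already expired on 2016-01-22; that interval cannot revive it.
None of the other events listed affects the running of the period under the stated rules.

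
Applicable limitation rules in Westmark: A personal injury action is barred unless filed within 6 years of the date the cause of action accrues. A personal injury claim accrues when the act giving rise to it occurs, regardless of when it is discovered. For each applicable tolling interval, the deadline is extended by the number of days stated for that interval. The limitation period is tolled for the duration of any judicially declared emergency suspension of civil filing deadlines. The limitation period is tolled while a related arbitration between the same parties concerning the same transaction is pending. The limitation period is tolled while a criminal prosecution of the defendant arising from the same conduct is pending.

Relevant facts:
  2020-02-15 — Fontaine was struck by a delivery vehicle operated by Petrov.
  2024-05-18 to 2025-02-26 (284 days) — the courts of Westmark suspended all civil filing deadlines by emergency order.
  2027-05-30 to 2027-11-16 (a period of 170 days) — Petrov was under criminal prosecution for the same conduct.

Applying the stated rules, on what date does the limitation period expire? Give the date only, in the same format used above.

2026-11-26

The cause of action accrued on 2020-02-15, the date of the act.
6 years from 2020-02-15 is 2026-02-15.
Because the emergency suspension of filing deadlines ran from 2024-05-18 to 2025-02-26, the deadline is extended by 284 days to 2026-11-26.
By the time the pending criminal prosecution began on 2027-05-30, the limitation period had already expired on 2026-11-26; that interval cannot revive it.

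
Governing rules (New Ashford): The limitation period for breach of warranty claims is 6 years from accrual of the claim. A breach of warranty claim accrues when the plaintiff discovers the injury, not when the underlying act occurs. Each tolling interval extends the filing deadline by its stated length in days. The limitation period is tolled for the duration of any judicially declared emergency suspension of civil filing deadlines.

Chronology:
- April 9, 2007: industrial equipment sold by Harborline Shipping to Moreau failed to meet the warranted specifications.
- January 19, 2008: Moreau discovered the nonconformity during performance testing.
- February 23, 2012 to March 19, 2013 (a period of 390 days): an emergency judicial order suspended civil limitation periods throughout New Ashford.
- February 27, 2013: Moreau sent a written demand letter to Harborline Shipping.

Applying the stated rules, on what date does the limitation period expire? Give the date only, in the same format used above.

Accrual is tied to discovery, so the period began on January 19, 2008 rather than on April 9, 2007 when the act occurred.
6 years from January 19, 2008 is January 19, 2014.
The period was tolled for 390 days by the emergency suspension of filing deadlines (February 23, 2012 to March 19, 2013), pushing the deadline to February 13, 2015.
Nothing else in the chronology tolls or restarts the period.

February 13, 2015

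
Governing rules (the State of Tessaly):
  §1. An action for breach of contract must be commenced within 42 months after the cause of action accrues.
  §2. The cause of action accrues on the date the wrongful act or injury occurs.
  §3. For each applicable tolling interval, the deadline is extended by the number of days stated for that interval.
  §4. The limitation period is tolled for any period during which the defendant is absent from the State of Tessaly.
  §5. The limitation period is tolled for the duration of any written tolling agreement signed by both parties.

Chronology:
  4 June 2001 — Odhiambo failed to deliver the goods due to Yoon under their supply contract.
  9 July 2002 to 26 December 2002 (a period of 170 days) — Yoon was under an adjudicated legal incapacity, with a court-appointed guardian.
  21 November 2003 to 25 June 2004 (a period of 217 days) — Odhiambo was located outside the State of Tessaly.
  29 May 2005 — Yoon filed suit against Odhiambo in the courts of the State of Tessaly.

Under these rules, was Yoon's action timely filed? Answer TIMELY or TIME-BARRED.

TIMELY

The limitation period began to run on 4 June 2001.
42 months from 4 June 2001 is 4 December 2004.
Because the defendant's absence from the jurisdiction ran from 21 November 2003 to 25 June 2004, the deadline is extended by 217 days to 9 July 2005.
No stated provision tolls the period for the plaintiff's incapacity, so the interval from 9 July 2002 to 26 December 2002 has no effect on the deadline.
Yoon filed on 29 May 2005, before the 9 July 2005 deadline, so the action is timely.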